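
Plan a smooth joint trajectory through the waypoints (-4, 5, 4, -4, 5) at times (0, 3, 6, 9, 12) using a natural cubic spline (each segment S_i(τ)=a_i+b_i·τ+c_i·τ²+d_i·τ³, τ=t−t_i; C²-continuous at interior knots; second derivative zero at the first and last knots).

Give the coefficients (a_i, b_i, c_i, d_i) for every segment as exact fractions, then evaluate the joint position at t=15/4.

Δ: Δ0=3, Δ1=-1/3, Δ2=-8/3, Δ3=3
row 1: diag=12, rhs=-20; c'=1/4, d'=-5/3
row 2: denom=12−3·1/4=45/4; d'=(-14−3·-5/3)/(45/4)=-4/5
row 3: denom=12−3·4/15=56/5; d'=(34−3·-4/5)/(56/5)=13/4
back: M3=13/4
back: M2=-4/5−4/15·13/4=-5/3
back: M1=-5/3−1/4·-5/3=-5/4
M: M0=0, M1=-5/4, M2=-5/3, M3=13/4, M4=0
seg 0: a=-4, c=M0/2=0, d=(M1−M0)/(6·3)=-5/72, b=Δ0−h0·(2M0+M1)/6=29/8
seg 1: a=5, c=M1/2=-5/8, d=(M2−M1)/(6·3)=-5/216, b=Δ1−h1·(2M1+M2)/6=7/4
seg 2: a=4, c=M2/2=-5/6, d=(M3−M2)/(6·3)=59/216, b=Δ2−h2·(2M2+M3)/6=-21/8
seg 3: a=-4, c=M3/2=13/8, d=(M4−M3)/(6·3)=-13/72, b=Δ3−h3·(2M3+M4)/6=-1/4
t_q=15/4 → seg 1, τ=3/4; S=5+7/4·τ+-5/8·τ²+-5/216·τ³=3047/512

  seg 0: a=-4 b=29/8 c=0 d=-5/72
  seg 1: a=5 b=7/4 c=-5/8 d=-5/216
  seg 2: a=4 b=-21/8 c=-5/6 d=59/216
  seg 3: a=-4 b=-1/4 c=13/8 d=-13/72
S(15/4) = 3047/512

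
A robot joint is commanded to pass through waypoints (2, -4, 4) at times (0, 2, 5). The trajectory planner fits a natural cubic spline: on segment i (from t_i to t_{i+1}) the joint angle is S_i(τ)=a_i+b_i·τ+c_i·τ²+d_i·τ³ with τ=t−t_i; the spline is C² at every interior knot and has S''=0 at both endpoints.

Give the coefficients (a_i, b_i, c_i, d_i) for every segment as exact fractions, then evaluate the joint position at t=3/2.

Δ: Δ0=-3, Δ1=8/3
row 1: diag=10, rhs=34; c'=3/10, d'=17/5
back: M1=17/5
M: M0=0, M1=17/5, M2=0
seg 0: a=2, c=M0/2=0, d=(M1−M0)/(6·2)=17/60, b=Δ0−h0·(2M0+M1)/6=-62/15
seg 1: a=-4, c=M1/2=17/10, d=(M2−M1)/(6·3)=-17/90, b=Δ1−h1·(2M1+M2)/6=-11/15
t_q=3/2 → seg 0, τ=3/2; S=2+-62/15·τ+0·τ²+17/60·τ³=-519/160

  seg 0: a=2 b=-62/15 c=0 d=17/60
  seg 1: a=-4 b=-11/15 c=17/10 d=-17/90
S(3/2) = -519/160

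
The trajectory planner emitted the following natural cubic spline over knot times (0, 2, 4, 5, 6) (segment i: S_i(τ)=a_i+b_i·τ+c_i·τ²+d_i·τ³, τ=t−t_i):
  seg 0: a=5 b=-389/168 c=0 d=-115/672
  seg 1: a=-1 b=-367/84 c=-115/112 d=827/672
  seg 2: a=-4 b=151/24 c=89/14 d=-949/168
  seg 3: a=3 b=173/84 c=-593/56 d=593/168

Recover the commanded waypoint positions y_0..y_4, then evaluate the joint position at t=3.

y_0=5 y_1=-1 y_2=-4 y_3=3 y_4=-2
S(3) = -1157/224

y_0 = S_0(0) = a_0 = 5
y_1 = S_1(0) = a_1 = -1
y_2 = S_2(0) = a_2 = -4
y_3 = S_3(0) = a_3 = 3
y_4 = S_3(1) = -2
t_q=3 is in segment 1 (τ=1); S_1(τ)=-1157/224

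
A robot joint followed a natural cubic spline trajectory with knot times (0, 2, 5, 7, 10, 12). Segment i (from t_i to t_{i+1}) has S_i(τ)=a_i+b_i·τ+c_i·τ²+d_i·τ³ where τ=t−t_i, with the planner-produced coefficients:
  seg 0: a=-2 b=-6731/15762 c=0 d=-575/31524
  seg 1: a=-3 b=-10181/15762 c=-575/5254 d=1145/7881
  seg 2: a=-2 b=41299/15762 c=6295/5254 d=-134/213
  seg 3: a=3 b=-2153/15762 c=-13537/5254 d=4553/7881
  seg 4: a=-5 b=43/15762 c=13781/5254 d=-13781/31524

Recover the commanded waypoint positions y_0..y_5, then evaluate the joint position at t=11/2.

y_0=-2 y_1=-3 y_2=-2 y_3=3 y_4=-5 y_5=2
S(11/2) = -9857/21016

y_0 = S_0(0) = a_0 = -2
y_1 = S_1(0) = a_1 = -3
y_2 = S_2(0) = a_2 = -2
y_3 = S_3(0) = a_3 = 3
y_4 = S_4(0) = a_4 = -5
y_5 = S_4(2) = 2
t_q=11/2 is in segment 2 (τ=1/2); S_2(τ)=-9857/21016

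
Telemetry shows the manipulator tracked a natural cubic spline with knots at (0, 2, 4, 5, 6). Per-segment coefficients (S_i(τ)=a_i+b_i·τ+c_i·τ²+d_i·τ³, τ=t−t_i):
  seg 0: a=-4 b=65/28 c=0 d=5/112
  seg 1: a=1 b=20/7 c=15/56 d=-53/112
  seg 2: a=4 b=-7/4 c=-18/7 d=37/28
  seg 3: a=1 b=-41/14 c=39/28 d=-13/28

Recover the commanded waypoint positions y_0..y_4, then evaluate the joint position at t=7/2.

y_0 = S_0(0) = a_0 = -4
y_1 = S_1(0) = a_1 = 1
y_2 = S_2(0) = a_2 = 4
y_3 = S_3(0) = a_3 = 1
y_4 = S_3(1) = -1
t_q=7/2 is in segment 1 (τ=3/2); S_1(τ)=3845/896

y_0=-4 y_1=1 y_2=4 y_3=1 y_4=-1
S(7/2) = 3845/896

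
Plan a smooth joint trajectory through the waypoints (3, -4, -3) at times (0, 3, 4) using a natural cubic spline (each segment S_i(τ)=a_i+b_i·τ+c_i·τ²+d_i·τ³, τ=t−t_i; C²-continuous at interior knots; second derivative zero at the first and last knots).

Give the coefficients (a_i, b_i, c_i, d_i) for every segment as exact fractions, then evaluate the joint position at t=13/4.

  seg 0: a=3 b=-43/12 c=0 d=5/36
  seg 1: a=-4 b=1/6 c=5/4 d=-5/12
S(13/4) = -995/256

Δ: Δ0=-7/3, Δ1=1
row 1: diag=8, rhs=20; c'=1/8, d'=5/2
back: M1=5/2
M: M0=0, M1=5/2, M2=0
seg 0: a=3, c=M0/2=0, d=(M1−M0)/(6·3)=5/36, b=Δ0−h0·(2M0+M1)/6=-43/12
seg 1: a=-4, c=M1/2=5/4, d=(M2−M1)/(6·1)=-5/12, b=Δ1−h1·(2M1+M2)/6=1/6
t_q=13/4 → seg 1, τ=1/4; S=-4+1/6·τ+5/4·τ²+-5/12·τ³=-995/256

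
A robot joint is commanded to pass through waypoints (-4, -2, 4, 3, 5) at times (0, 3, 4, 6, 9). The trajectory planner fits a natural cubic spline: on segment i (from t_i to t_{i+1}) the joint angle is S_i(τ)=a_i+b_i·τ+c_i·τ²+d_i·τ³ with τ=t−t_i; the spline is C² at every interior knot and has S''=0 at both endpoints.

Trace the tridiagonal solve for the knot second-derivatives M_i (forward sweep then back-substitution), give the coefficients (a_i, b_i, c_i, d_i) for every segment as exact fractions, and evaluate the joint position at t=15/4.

  seg 0: a=-4 b=-403/219 c=0 d=61/219
  seg 1: a=-2 b=1244/219 c=183/73 d=-479/219
  seg 2: a=4 b=905/219 c=-296/73 d=1523/1752
  seg 3: a=3 b=-725/438 c=339/292 d=-113/876
S(15/4) = 12837/4672

Δ: Δ0=2/3, Δ1=6, Δ2=-1/2, Δ3=2/3
row 1: diag=8, rhs=32; c'=1/8, d'=4
row 2: denom=6−1·1/8=47/8; d'=(-39−1·4)/(47/8)=-344/47
row 3: denom=10−2·16/47=438/47; d'=(7−2·-344/47)/(438/47)=339/146
back: M3=339/146
back: M2=-344/47−16/47·339/146=-592/73
back: M1=4−1/8·-592/73=366/73
M: M0=0, M1=366/73, M2=-592/73, M3=339/146, M4=0
seg 0: a=-4, c=M0/2=0, d=(M1−M0)/(6·3)=61/219, b=Δ0−h0·(2M0+M1)/6=-403/219
seg 1: a=-2, c=M1/2=183/73, d=(M2−M1)/(6·1)=-479/219, b=Δ1−h1·(2M1+M2)/6=1244/219
seg 2: a=4, c=M2/2=-296/73, d=(M3−M2)/(6·2)=1523/1752, b=Δ2−h2·(2M2+M3)/6=905/219
seg 3: a=3, c=M3/2=339/292, d=(M4−M3)/(6·3)=-113/876, b=Δ3−h3·(2M3+M4)/6=-725/438
t_q=15/4 → seg 1, τ=3/4; S=-2+1244/219·τ+183/73·τ²+-479/219·τ³=12837/4672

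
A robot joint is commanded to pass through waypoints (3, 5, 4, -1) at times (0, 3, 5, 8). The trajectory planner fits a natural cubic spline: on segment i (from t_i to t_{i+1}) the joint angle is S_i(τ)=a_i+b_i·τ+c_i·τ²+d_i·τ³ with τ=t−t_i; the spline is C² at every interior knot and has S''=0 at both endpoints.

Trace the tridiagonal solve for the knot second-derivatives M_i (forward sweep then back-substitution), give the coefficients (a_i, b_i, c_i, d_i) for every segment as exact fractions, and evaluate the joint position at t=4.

  seg 0: a=3 b=23/24 c=0 d=-7/216
  seg 1: a=5 b=1/12 c=-7/24 d=0
  seg 2: a=4 b=-13/12 c=-7/24 d=7/216
S(4) = 115/24

Δ: Δ0=2/3, Δ1=-1/2, Δ2=-5/3
row 1: diag=10, rhs=-7; c'=1/5, d'=-7/10
row 2: denom=10−2·1/5=48/5; d'=(-7−2·-7/10)/(48/5)=-7/12
back: M2=-7/12
back: M1=-7/10−1/5·-7/12=-7/12
M: M0=0, M1=-7/12, M2=-7/12, M3=0
seg 0: a=3, c=M0/2=0, d=(M1−M0)/(6·3)=-7/216, b=Δ0−h0·(2M0+M1)/6=23/24
seg 1: a=5, c=M1/2=-7/24, d=(M2−M1)/(6·2)=0, b=Δ1−h1·(2M1+M2)/6=1/12
seg 2: a=4, c=M2/2=-7/24, d=(M3−M2)/(6·3)=7/216, b=Δ2−h2·(2M2+M3)/6=-13/12
t_q=4 → seg 1, τ=1; S=5+1/12·τ+-7/24·τ²+0·τ³=115/24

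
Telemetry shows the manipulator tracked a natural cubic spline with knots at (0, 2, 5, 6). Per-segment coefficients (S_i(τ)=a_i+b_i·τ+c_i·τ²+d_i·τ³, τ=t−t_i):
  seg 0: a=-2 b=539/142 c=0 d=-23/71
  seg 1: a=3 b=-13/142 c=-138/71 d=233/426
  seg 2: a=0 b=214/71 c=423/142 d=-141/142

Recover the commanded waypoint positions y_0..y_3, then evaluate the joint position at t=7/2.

y_0=-2 y_1=3 y_2=0 y_3=5
S(7/2) = 381/1136

y_0 = S_0(0) = a_0 = -2
y_1 = S_1(0) = a_1 = 3
y_2 = S_2(0) = a_2 = 0
y_3 = S_2(1) = 5
t_q=7/2 is in segment 1 (τ=3/2); S_1(τ)=381/1136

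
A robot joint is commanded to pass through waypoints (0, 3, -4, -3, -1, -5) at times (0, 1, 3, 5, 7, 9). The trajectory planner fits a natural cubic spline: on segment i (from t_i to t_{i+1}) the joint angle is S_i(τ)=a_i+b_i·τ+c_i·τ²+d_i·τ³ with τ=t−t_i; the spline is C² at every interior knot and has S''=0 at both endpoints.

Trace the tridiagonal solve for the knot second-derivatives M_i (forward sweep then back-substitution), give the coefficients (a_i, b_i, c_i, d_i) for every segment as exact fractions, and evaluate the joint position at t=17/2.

Δ: Δ0=3, Δ1=-7/2, Δ2=1/2, Δ3=1, Δ4=-2
row 1: diag=6, rhs=-39; c'=1/3, d'=-13/2
row 2: denom=8−2·1/3=22/3; d'=(24−2·-13/2)/(22/3)=111/22
row 3: denom=8−2·3/11=82/11; d'=(3−2·111/22)/(82/11)=-39/41
row 4: denom=8−2·11/41=306/41; d'=(-18−2·-39/41)/(306/41)=-110/51
back: M4=-110/51
back: M3=-39/41−11/41·-110/51=-19/51
back: M2=111/22−3/11·-19/51=175/34
back: M1=-13/2−1/3·175/34=-419/51
M: M0=0, M1=-419/51, M2=175/34, M3=-19/51, M4=-110/51, M5=0
seg 0: a=0, c=M0/2=0, d=(M1−M0)/(6·1)=-419/306, b=Δ0−h0·(2M0+M1)/6=1337/306
seg 1: a=3, c=M1/2=-419/102, d=(M2−M1)/(6·2)=1363/1224, b=Δ1−h1·(2M1+M2)/6=40/153
seg 2: a=-4, c=M2/2=175/68, d=(M3−M2)/(6·2)=-563/1224, b=Δ2−h2·(2M2+M3)/6=-859/306
seg 3: a=-3, c=M3/2=-19/102, d=(M4−M3)/(6·2)=-91/612, b=Δ3−h3·(2M3+M4)/6=301/153
seg 4: a=-1, c=M4/2=-55/51, d=(M5−M4)/(6·2)=55/306, b=Δ4−h4·(2M4+M5)/6=-86/153
t_q=17/2 → seg 4, τ=3/2; S=-1+-86/153·τ+-55/51·τ²+55/306·τ³=-2989/816

  seg 0: a=0 b=1337/306 c=0 d=-419/306
  seg 1: a=3 b=40/153 c=-419/102 d=1363/1224
  seg 2: a=-4 b=-859/306 c=175/68 d=-563/1224
  seg 3: a=-3 b=301/153 c=-19/102 d=-91/612
  seg 4: a=-1 b=-86/153 c=-55/51 d=55/306
S(17/2) = -2989/816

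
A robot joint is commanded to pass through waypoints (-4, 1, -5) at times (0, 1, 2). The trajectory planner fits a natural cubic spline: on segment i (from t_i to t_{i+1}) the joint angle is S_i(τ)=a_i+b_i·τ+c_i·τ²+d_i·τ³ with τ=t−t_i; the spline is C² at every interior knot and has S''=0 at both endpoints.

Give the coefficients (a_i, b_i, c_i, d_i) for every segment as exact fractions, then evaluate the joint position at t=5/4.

  seg 0: a=-4 b=31/4 c=0 d=-11/4
  seg 1: a=1 b=-1/2 c=-33/4 d=11/4
S(5/4) = 103/256

Δ: Δ0=5, Δ1=-6
row 1: diag=4, rhs=-66; c'=1/4, d'=-33/2
back: M1=-33/2
M: M0=0, M1=-33/2, M2=0
seg 0: a=-4, c=M0/2=0, d=(M1−M0)/(6·1)=-11/4, b=Δ0−h0·(2M0+M1)/6=31/4
seg 1: a=1, c=M1/2=-33/4, d=(M2−M1)/(6·1)=11/4, b=Δ1−h1·(2M1+M2)/6=-1/2
t_q=5/4 → seg 1, τ=1/4; S=1+-1/2·τ+-33/4·τ²+11/4·τ³=103/256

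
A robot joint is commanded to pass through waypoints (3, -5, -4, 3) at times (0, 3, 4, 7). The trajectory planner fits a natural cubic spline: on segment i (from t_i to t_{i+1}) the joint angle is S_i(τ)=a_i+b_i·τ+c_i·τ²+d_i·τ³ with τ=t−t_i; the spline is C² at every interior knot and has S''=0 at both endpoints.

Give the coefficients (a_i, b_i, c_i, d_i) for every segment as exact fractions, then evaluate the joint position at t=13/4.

  seg 0: a=3 b=-4 c=0 d=4/27
  seg 1: a=-5 b=0 c=4/3 d=-1/3
  seg 2: a=-4 b=5/3 c=1/3 d=-1/27
S(13/4) = -315/64

Δ: Δ0=-8/3, Δ1=1, Δ2=7/3
row 1: diag=8, rhs=22; c'=1/8, d'=11/4
row 2: denom=8−1·1/8=63/8; d'=(8−1·11/4)/(63/8)=2/3
back: M2=2/3
back: M1=11/4−1/8·2/3=8/3
M: M0=0, M1=8/3, M2=2/3, M3=0
seg 0: a=3, c=M0/2=0, d=(M1−M0)/(6·3)=4/27, b=Δ0−h0·(2M0+M1)/6=-4
seg 1: a=-5, c=M1/2=4/3, d=(M2−M1)/(6·1)=-1/3, b=Δ1−h1·(2M1+M2)/6=0
seg 2: a=-4, c=M2/2=1/3, d=(M3−M2)/(6·3)=-1/27, b=Δ2−h2·(2M2+M3)/6=5/3
t_q=13/4 → seg 1, τ=1/4; S=-5+0·τ+4/3·τ²+-1/3·τ³=-315/64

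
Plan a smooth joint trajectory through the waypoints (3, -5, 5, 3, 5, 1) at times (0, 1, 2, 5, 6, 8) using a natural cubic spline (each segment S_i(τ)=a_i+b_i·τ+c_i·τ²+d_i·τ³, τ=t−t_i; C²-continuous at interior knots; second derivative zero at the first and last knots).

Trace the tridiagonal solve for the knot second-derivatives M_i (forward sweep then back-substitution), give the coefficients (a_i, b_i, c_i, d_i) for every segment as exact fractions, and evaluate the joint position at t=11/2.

Δ: Δ0=-8, Δ1=10, Δ2=-2/3, Δ3=2, Δ4=-2
row 1: diag=4, rhs=108; c'=1/4, d'=27
row 2: denom=8−1·1/4=31/4; d'=(-64−1·27)/(31/4)=-364/31
row 3: denom=8−3·12/31=212/31; d'=(16−3·-364/31)/(212/31)=397/53
row 4: denom=6−1·31/212=1241/212; d'=(-24−1·397/53)/(1241/212)=-6676/1241
back: M4=-6676/1241
back: M3=397/53−31/212·-6676/1241=10272/1241
back: M2=-364/31−12/31·10272/1241=-18548/1241
back: M1=27−1/4·-18548/1241=38144/1241
M: M0=0, M1=38144/1241, M2=-18548/1241, M3=10272/1241, M4=-6676/1241, M5=0
seg 0: a=3, c=M0/2=0, d=(M1−M0)/(6·1)=19072/3723, b=Δ0−h0·(2M0+M1)/6=-48856/3723
seg 1: a=-5, c=M1/2=19072/1241, d=(M2−M1)/(6·1)=-28346/3723, b=Δ1−h1·(2M1+M2)/6=8360/3723
seg 2: a=5, c=M2/2=-9274/1241, d=(M3−M2)/(6·3)=14410/11169, b=Δ2−h2·(2M2+M3)/6=37754/3723
seg 3: a=3, c=M3/2=5136/1241, d=(M4−M3)/(6·1)=-8474/3723, b=Δ3−h3·(2M3+M4)/6=512/3723
seg 4: a=5, c=M4/2=-3338/1241, d=(M5−M4)/(6·2)=1669/3723, b=Δ4−h4·(2M4+M5)/6=5906/3723
t_q=11/2 → seg 3, τ=1/2; S=3+512/3723·τ+5136/1241·τ²+-8474/3723·τ³=18957/4964

  seg 0: a=3 b=-48856/3723 c=0 d=19072/3723
  seg 1: a=-5 b=8360/3723 c=19072/1241 d=-28346/3723
  seg 2: a=5 b=37754/3723 c=-9274/1241 d=14410/11169
  seg 3: a=3 b=512/3723 c=5136/1241 d=-8474/3723
  seg 4: a=5 b=5906/3723 c=-3338/1241 d=1669/3723
S(11/2) = 18957/4964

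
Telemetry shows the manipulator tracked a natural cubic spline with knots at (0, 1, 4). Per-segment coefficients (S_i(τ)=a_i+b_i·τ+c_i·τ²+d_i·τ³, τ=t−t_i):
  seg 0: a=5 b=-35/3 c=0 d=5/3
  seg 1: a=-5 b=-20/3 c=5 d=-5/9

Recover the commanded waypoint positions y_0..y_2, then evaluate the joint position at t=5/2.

y_0 = S_0(0) = a_0 = 5
y_1 = S_1(0) = a_1 = -5
y_2 = S_1(3) = 5
t_q=5/2 is in segment 1 (τ=3/2); S_1(τ)=-45/8

y_0=5 y_1=-5 y_2=5
S(5/2) = -45/8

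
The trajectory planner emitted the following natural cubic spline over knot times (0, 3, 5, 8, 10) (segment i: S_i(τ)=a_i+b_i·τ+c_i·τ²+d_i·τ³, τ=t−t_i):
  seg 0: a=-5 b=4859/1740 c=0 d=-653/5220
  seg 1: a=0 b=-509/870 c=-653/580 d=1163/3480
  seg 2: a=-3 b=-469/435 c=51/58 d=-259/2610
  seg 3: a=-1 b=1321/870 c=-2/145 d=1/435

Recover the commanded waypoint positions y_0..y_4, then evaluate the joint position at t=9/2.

y_0=-5 y_1=0 y_2=-3 y_3=-1 y_4=2
S(9/2) = -4237/1856

y_0 = S_0(0) = a_0 = -5
y_1 = S_1(0) = a_1 = 0
y_2 = S_2(0) = a_2 = -3
y_3 = S_3(0) = a_3 = -1
y_4 = S_3(2) = 2
t_q=9/2 is in segment 1 (τ=3/2); S_1(τ)=-4237/1856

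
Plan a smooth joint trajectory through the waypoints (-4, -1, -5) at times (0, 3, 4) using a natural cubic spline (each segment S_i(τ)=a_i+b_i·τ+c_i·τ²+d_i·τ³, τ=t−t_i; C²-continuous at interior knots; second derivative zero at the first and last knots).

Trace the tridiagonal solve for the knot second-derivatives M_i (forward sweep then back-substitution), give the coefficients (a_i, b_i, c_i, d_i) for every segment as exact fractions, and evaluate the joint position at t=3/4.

  seg 0: a=-4 b=23/8 c=0 d=-5/24
  seg 1: a=-1 b=-11/4 c=-15/8 d=5/8
S(3/4) = -989/512

Δ: Δ0=1, Δ1=-4
row 1: diag=8, rhs=-30; c'=1/8, d'=-15/4
back: M1=-15/4
M: M0=0, M1=-15/4, M2=0
seg 0: a=-4, c=M0/2=0, d=(M1−M0)/(6·3)=-5/24, b=Δ0−h0·(2M0+M1)/6=23/8
seg 1: a=-1, c=M1/2=-15/8, d=(M2−M1)/(6·1)=5/8, b=Δ1−h1·(2M1+M2)/6=-11/4
t_q=3/4 → seg 0, τ=3/4; S=-4+23/8·τ+0·τ²+-5/24·τ³=-989/512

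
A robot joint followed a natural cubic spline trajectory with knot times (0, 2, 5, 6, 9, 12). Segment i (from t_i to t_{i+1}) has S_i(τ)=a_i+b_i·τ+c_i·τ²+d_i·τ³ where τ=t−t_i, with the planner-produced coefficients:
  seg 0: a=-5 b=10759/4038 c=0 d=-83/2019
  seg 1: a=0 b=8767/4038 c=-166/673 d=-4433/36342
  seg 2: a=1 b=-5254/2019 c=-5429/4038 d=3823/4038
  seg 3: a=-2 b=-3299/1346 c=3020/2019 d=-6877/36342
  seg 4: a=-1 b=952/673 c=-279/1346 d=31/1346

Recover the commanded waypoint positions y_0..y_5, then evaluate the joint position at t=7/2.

y_0 = S_0(0) = a_0 = -5
y_1 = S_1(0) = a_1 = 0
y_2 = S_2(0) = a_2 = 1
y_3 = S_3(0) = a_3 = -2
y_4 = S_4(0) = a_4 = -1
y_5 = S_4(3) = 2
t_q=7/2 is in segment 1 (τ=3/2); S_1(τ)=24659/10768

y_0=-5 y_1=0 y_2=1 y_3=-2 y_4=-1 y_5=2
S(7/2) = 24659/10768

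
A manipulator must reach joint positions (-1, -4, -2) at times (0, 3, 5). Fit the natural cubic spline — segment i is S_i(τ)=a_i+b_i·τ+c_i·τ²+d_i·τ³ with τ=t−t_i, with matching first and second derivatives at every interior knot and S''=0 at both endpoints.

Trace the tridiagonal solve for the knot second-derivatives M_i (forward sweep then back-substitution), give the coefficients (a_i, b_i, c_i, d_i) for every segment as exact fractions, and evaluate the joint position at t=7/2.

  seg 0: a=-1 b=-8/5 c=0 d=1/15
  seg 1: a=-4 b=1/5 c=3/5 d=-1/10
S(7/2) = -301/80

Δ: Δ0=-1, Δ1=1
row 1: diag=10, rhs=12; c'=1/5, d'=6/5
back: M1=6/5
M: M0=0, M1=6/5, M2=0
seg 0: a=-1, c=M0/2=0, d=(M1−M0)/(6·3)=1/15, b=Δ0−h0·(2M0+M1)/6=-8/5
seg 1: a=-4, c=M1/2=3/5, d=(M2−M1)/(6·2)=-1/10, b=Δ1−h1·(2M1+M2)/6=1/5
t_q=7/2 → seg 1, τ=1/2; S=-4+1/5·τ+3/5·τ²+-1/10·τ³=-301/80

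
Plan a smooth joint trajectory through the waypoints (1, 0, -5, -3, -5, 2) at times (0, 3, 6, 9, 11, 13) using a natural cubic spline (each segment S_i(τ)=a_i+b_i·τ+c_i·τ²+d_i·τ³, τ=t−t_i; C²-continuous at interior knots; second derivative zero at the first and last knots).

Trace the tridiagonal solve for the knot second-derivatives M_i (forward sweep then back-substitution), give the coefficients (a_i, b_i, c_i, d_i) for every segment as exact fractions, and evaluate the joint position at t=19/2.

  seg 0: a=1 b=809/3132 c=0 d=-1853/28188
  seg 1: a=0 b=-2375/1566 c=-1853/3132 d=5089/28188
  seg 2: a=-5 b=-601/3132 c=809/783 d=-7019/28188
  seg 3: a=-3 b=-1121/1566 c=-1261/1044 d=1669/3132
  seg 4: a=-5 b=1327/1566 c=2077/1044 d=-2077/6264
S(19/2) = -30011/8352

Δ: Δ0=-1/3, Δ1=-5/3, Δ2=2/3, Δ3=-1, Δ4=7/2
row 1: diag=12, rhs=-8; c'=1/4, d'=-2/3
row 2: denom=12−3·1/4=45/4; d'=(14−3·-2/3)/(45/4)=64/45
row 3: denom=10−3·4/15=46/5; d'=(-10−3·64/45)/(46/5)=-107/69
row 4: denom=8−2·5/23=174/23; d'=(27−2·-107/69)/(174/23)=2077/522
back: M4=2077/522
back: M3=-107/69−5/23·2077/522=-1261/522
back: M2=64/45−4/15·-1261/522=1618/783
back: M1=-2/3−1/4·1618/783=-1853/1566
M: M0=0, M1=-1853/1566, M2=1618/783, M3=-1261/522, M4=2077/522, M5=0
seg 0: a=1, c=M0/2=0, d=(M1−M0)/(6·3)=-1853/28188, b=Δ0−h0·(2M0+M1)/6=809/3132
seg 1: a=0, c=M1/2=-1853/3132, d=(M2−M1)/(6·3)=5089/28188, b=Δ1−h1·(2M1+M2)/6=-2375/1566
seg 2: a=-5, c=M2/2=809/783, d=(M3−M2)/(6·3)=-7019/28188, b=Δ2−h2·(2M2+M3)/6=-601/3132
seg 3: a=-3, c=M3/2=-1261/1044, d=(M4−M3)/(6·2)=1669/3132, b=Δ3−h3·(2M3+M4)/6=-1121/1566
seg 4: a=-5, c=M4/2=2077/1044, d=(M5−M4)/(6·2)=-2077/6264, b=Δ4−h4·(2M4+M5)/6=1327/1566
t_q=19/2 → seg 3, τ=1/2; S=-3+-1121/1566·τ+-1261/1044·τ²+1669/3132·τ³=-30011/8352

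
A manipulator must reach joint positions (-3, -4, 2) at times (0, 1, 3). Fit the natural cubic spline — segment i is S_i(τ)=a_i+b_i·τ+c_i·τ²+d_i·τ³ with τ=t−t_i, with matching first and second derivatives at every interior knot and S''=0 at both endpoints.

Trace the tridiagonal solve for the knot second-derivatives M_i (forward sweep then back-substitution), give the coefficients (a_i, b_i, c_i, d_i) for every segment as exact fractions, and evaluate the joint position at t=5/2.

Δ: Δ0=-1, Δ1=3
row 1: diag=6, rhs=24; c'=1/3, d'=4
back: M1=4
M: M0=0, M1=4, M2=0
seg 0: a=-3, c=M0/2=0, d=(M1−M0)/(6·1)=2/3, b=Δ0−h0·(2M0+M1)/6=-5/3
seg 1: a=-4, c=M1/2=2, d=(M2−M1)/(6·2)=-1/3, b=Δ1−h1·(2M1+M2)/6=1/3
t_q=5/2 → seg 1, τ=3/2; S=-4+1/3·τ+2·τ²+-1/3·τ³=-1/8

  seg 0: a=-3 b=-5/3 c=0 d=2/3
  seg 1: a=-4 b=1/3 c=2 d=-1/3
S(5/2) = -1/8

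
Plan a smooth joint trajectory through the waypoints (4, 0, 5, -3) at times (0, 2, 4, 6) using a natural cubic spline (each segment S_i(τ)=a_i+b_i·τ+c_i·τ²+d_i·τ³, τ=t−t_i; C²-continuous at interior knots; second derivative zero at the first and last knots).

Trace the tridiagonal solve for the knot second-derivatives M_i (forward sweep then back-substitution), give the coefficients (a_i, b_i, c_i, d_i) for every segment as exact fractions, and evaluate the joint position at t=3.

Δ: Δ0=-2, Δ1=5/2, Δ2=-4
row 1: diag=8, rhs=27; c'=1/4, d'=27/8
row 2: denom=8−2·1/4=15/2; d'=(-39−2·27/8)/(15/2)=-61/10
back: M2=-61/10
back: M1=27/8−1/4·-61/10=49/10
M: M0=0, M1=49/10, M2=-61/10, M3=0
seg 0: a=4, c=M0/2=0, d=(M1−M0)/(6·2)=49/120, b=Δ0−h0·(2M0+M1)/6=-109/30
seg 1: a=0, c=M1/2=49/20, d=(M2−M1)/(6·2)=-11/12, b=Δ1−h1·(2M1+M2)/6=19/15
seg 2: a=5, c=M2/2=-61/20, d=(M3−M2)/(6·2)=61/120, b=Δ2−h2·(2M2+M3)/6=1/15
t_q=3 → seg 1, τ=1; S=0+19/15·τ+49/20·τ²+-11/12·τ³=14/5

  seg 0: a=4 b=-109/30 c=0 d=49/120
  seg 1: a=0 b=19/15 c=49/20 d=-11/12
  seg 2: a=5 b=1/15 c=-61/20 d=61/120
S(3) = 14/5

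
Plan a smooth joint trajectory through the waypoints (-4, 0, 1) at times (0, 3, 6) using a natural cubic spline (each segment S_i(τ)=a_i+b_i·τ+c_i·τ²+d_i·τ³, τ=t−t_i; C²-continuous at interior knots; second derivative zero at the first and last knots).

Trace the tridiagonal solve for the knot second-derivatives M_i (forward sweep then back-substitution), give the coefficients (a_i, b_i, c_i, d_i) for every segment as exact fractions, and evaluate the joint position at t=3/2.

Δ: Δ0=4/3, Δ1=1/3
row 1: diag=12, rhs=-6; c'=1/4, d'=-1/2
back: M1=-1/2
M: M0=0, M1=-1/2, M2=0
seg 0: a=-4, c=M0/2=0, d=(M1−M0)/(6·3)=-1/36, b=Δ0−h0·(2M0+M1)/6=19/12
seg 1: a=0, c=M1/2=-1/4, d=(M2−M1)/(6·3)=1/36, b=Δ1−h1·(2M1+M2)/6=5/6
t_q=3/2 → seg 0, τ=3/2; S=-4+19/12·τ+0·τ²+-1/36·τ³=-55/32

  seg 0: a=-4 b=19/12 c=0 d=-1/36
  seg 1: a=0 b=5/6 c=-1/4 d=1/36
S(3/2) = -55/32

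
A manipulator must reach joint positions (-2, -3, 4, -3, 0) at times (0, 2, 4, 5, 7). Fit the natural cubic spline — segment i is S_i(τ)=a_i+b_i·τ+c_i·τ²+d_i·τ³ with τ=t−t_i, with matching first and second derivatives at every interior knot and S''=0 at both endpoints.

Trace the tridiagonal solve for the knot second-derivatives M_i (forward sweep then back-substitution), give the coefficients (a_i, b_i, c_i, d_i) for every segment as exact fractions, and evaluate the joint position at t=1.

  seg 0: a=-2 b=-347/128 c=0 d=283/512
  seg 1: a=-3 b=251/64 c=849/256 d=-903/512
  seg 2: a=4 b=-509/128 c=-465/64 d=543/128
  seg 3: a=-3 b=-185/32 c=699/128 d=-233/256
S(1) = -2129/512

Δ: Δ0=-1/2, Δ1=7/2, Δ2=-7, Δ3=3/2
row 1: diag=8, rhs=24; c'=1/4, d'=3
row 2: denom=6−2·1/4=11/2; d'=(-63−2·3)/(11/2)=-138/11
row 3: denom=6−1·2/11=64/11; d'=(51−1·-138/11)/(64/11)=699/64
back: M3=699/64
back: M2=-138/11−2/11·699/64=-465/32
back: M1=3−1/4·-465/32=849/128
M: M0=0, M1=849/128, M2=-465/32, M3=699/64, M4=0
seg 0: a=-2, c=M0/2=0, d=(M1−M0)/(6·2)=283/512, b=Δ0−h0·(2M0+M1)/6=-347/128
seg 1: a=-3, c=M1/2=849/256, d=(M2−M1)/(6·2)=-903/512, b=Δ1−h1·(2M1+M2)/6=251/64
seg 2: a=4, c=M2/2=-465/64, d=(M3−M2)/(6·1)=543/128, b=Δ2−h2·(2M2+M3)/6=-509/128
seg 3: a=-3, c=M3/2=699/128, d=(M4−M3)/(6·2)=-233/256, b=Δ3−h3·(2M3+M4)/6=-185/32
t_q=1 → seg 0, τ=1; S=-2+-347/128·τ+0·τ²+283/512·τ³=-2129/512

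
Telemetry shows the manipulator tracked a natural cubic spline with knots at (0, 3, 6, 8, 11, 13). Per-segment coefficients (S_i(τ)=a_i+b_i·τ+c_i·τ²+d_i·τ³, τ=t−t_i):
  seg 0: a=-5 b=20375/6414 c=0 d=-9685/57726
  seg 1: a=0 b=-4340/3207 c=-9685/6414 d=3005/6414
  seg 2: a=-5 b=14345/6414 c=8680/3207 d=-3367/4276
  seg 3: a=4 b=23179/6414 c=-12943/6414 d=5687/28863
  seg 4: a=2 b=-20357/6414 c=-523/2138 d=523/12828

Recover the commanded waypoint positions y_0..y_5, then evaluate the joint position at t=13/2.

y_0 = S_0(0) = a_0 = -5
y_1 = S_1(0) = a_1 = 0
y_2 = S_2(0) = a_2 = -5
y_3 = S_3(0) = a_3 = 4
y_4 = S_4(0) = a_4 = 2
y_5 = S_4(2) = -5
t_q=13/2 is in segment 2 (τ=1/2); S_2(τ)=-113007/34208

y_0=-5 y_1=0 y_2=-5 y_3=4 y_4=2 y_5=-5
S(13/2) = -113007/34208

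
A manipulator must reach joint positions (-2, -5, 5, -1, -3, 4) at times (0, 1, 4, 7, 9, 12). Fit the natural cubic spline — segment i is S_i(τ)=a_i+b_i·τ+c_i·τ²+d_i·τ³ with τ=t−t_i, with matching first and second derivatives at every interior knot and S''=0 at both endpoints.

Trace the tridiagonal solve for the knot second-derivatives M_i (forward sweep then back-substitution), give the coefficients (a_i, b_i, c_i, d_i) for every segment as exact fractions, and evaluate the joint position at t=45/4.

Δ: Δ0=-3, Δ1=10/3, Δ2=-2, Δ3=-1, Δ4=7/3
row 1: diag=8, rhs=38; c'=3/8, d'=19/4
row 2: denom=12−3·3/8=87/8; d'=(-32−3·19/4)/(87/8)=-370/87
row 3: denom=10−3·8/29=266/29; d'=(6−3·-370/87)/(266/29)=272/133
row 4: denom=10−2·29/133=1272/133; d'=(20−2·272/133)/(1272/133)=529/318
back: M4=529/318
back: M3=272/133−29/133·529/318=535/318
back: M2=-370/87−8/29·535/318=-250/53
back: M1=19/4−3/8·-250/53=691/106
M: M0=0, M1=691/106, M2=-250/53, M3=535/318, M4=529/318, M5=0
seg 0: a=-2, c=M0/2=0, d=(M1−M0)/(6·1)=691/636, b=Δ0−h0·(2M0+M1)/6=-2599/636
seg 1: a=-5, c=M1/2=691/212, d=(M2−M1)/(6·3)=-397/636, b=Δ1−h1·(2M1+M2)/6=-263/318
seg 2: a=5, c=M2/2=-125/53, d=(M3−M2)/(6·3)=2035/5724, b=Δ2−h2·(2M2+M3)/6=1193/636
seg 3: a=-1, c=M3/2=535/636, d=(M4−M3)/(6·2)=-1/636, b=Δ3−h3·(2M3+M4)/6=-851/318
seg 4: a=-3, c=M4/2=529/636, d=(M5−M4)/(6·3)=-529/5724, b=Δ4−h4·(2M4+M5)/6=71/106
t_q=45/4 → seg 4, τ=9/4; S=-3+71/106·τ+529/636·τ²+-529/5724·τ³=22593/13568

  seg 0: a=-2 b=-2599/636 c=0 d=691/636
  seg 1: a=-5 b=-263/318 c=691/212 d=-397/636
  seg 2: a=5 b=1193/636 c=-125/53 d=2035/5724
  seg 3: a=-1 b=-851/318 c=535/636 d=-1/636
  seg 4: a=-3 b=71/106 c=529/636 d=-529/5724
S(45/4) = 22593/13568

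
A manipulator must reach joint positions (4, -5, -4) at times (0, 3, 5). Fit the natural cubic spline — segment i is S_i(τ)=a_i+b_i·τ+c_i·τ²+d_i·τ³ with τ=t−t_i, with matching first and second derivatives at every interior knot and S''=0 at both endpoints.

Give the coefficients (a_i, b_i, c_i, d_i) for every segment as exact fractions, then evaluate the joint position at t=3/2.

Δ: Δ0=-3, Δ1=1/2
row 1: diag=10, rhs=21; c'=1/5, d'=21/10
back: M1=21/10
M: M0=0, M1=21/10, M2=0
seg 0: a=4, c=M0/2=0, d=(M1−M0)/(6·3)=7/60, b=Δ0−h0·(2M0+M1)/6=-81/20
seg 1: a=-5, c=M1/2=21/20, d=(M2−M1)/(6·2)=-7/40, b=Δ1−h1·(2M1+M2)/6=-9/10
t_q=3/2 → seg 0, τ=3/2; S=4+-81/20·τ+0·τ²+7/60·τ³=-269/160

  seg 0: a=4 b=-81/20 c=0 d=7/60
  seg 1: a=-5 b=-9/10 c=21/20 d=-7/40
S(3/2) = -269/160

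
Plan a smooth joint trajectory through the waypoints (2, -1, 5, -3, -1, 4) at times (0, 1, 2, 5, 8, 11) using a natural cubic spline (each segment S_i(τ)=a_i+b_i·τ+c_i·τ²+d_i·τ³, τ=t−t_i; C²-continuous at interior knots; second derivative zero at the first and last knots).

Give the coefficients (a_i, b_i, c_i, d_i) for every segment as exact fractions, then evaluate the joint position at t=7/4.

  seg 0: a=2 b=-7096/1251 c=0 d=3343/1251
  seg 1: a=-1 b=2933/1251 c=3343/417 d=-5456/1251
  seg 2: a=5 b=6623/1251 c=-2113/417 d=9058/11259
  seg 3: a=-3 b=-4237/1251 c=2719/1251 d=-3086/11259
  seg 4: a=-1 b=2819/1251 c=-367/1251 d=367/11259
S(7/4) = 22871/6672

Δ: Δ0=-3, Δ1=6, Δ2=-8/3, Δ3=2/3, Δ4=5/3
row 1: diag=4, rhs=54; c'=1/4, d'=27/2
row 2: denom=8−1·1/4=31/4; d'=(-52−1·27/2)/(31/4)=-262/31
row 3: denom=12−3·12/31=336/31; d'=(20−3·-262/31)/(336/31)=703/168
row 4: denom=12−3·31/112=1251/112; d'=(6−3·703/168)/(1251/112)=-734/1251
back: M4=-734/1251
back: M3=703/168−31/112·-734/1251=5438/1251
back: M2=-262/31−12/31·5438/1251=-4226/417
back: M1=27/2−1/4·-4226/417=6686/417
M: M0=0, M1=6686/417, M2=-4226/417, M3=5438/1251, M4=-734/1251, M5=0
seg 0: a=2, c=M0/2=0, d=(M1−M0)/(6·1)=3343/1251, b=Δ0−h0·(2M0+M1)/6=-7096/1251
seg 1: a=-1, c=M1/2=3343/417, d=(M2−M1)/(6·1)=-5456/1251, b=Δ1−h1·(2M1+M2)/6=2933/1251
seg 2: a=5, c=M2/2=-2113/417, d=(M3−M2)/(6·3)=9058/11259, b=Δ2−h2·(2M2+M3)/6=6623/1251
seg 3: a=-3, c=M3/2=2719/1251, d=(M4−M3)/(6·3)=-3086/11259, b=Δ3−h3·(2M3+M4)/6=-4237/1251
seg 4: a=-1, c=M4/2=-367/1251, d=(M5−M4)/(6·3)=367/11259, b=Δ4−h4·(2M4+M5)/6=2819/1251
t_q=7/4 → seg 1, τ=3/4; S=-1+2933/1251·τ+3343/417·τ²+-5456/1251·τ³=22871/6672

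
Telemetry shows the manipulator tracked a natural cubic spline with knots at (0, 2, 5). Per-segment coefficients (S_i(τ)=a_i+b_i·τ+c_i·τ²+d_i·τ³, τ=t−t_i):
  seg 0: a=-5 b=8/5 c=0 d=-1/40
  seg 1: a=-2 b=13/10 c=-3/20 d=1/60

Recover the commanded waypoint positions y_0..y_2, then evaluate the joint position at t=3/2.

y_0=-5 y_1=-2 y_2=1
S(3/2) = -859/320

y_0 = S_0(0) = a_0 = -5
y_1 = S_1(0) = a_1 = -2
y_2 = S_1(3) = 1
t_q=3/2 is in segment 0 (τ=3/2); S_0(τ)=-859/320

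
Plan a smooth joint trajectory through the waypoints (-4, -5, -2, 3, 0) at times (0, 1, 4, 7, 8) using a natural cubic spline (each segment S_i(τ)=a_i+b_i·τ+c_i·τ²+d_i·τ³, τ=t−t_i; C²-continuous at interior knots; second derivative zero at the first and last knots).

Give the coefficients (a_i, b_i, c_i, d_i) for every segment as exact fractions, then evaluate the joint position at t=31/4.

  seg 0: a=-4 b=-185/156 c=0 d=29/156
  seg 1: a=-5 b=-49/78 c=29/52 d=-7/1404
  seg 2: a=-2 b=31/12 c=20/39 d=-383/1404
  seg 3: a=3 b=-133/78 c=-101/52 d=101/156
S(31/4) = 3001/3328

Δ: Δ0=-1, Δ1=1, Δ2=5/3, Δ3=-3
row 1: diag=8, rhs=12; c'=3/8, d'=3/2
row 2: denom=12−3·3/8=87/8; d'=(4−3·3/2)/(87/8)=-4/87
row 3: denom=8−3·8/29=208/29; d'=(-28−3·-4/87)/(208/29)=-101/26
back: M3=-101/26
back: M2=-4/87−8/29·-101/26=40/39
back: M1=3/2−3/8·40/39=29/26
M: M0=0, M1=29/26, M2=40/39, M3=-101/26, M4=0
seg 0: a=-4, c=M0/2=0, d=(M1−M0)/(6·1)=29/156, b=Δ0−h0·(2M0+M1)/6=-185/156
seg 1: a=-5, c=M1/2=29/52, d=(M2−M1)/(6·3)=-7/1404, b=Δ1−h1·(2M1+M2)/6=-49/78
seg 2: a=-2, c=M2/2=20/39, d=(M3−M2)/(6·3)=-383/1404, b=Δ2−h2·(2M2+M3)/6=31/12
seg 3: a=3, c=M3/2=-101/52, d=(M4−M3)/(6·1)=101/156, b=Δ3−h3·(2M3+M4)/6=-133/78
t_q=31/4 → seg 3, τ=3/4; S=3+-133/78·τ+-101/52·τ²+101/156·τ³=3001/3328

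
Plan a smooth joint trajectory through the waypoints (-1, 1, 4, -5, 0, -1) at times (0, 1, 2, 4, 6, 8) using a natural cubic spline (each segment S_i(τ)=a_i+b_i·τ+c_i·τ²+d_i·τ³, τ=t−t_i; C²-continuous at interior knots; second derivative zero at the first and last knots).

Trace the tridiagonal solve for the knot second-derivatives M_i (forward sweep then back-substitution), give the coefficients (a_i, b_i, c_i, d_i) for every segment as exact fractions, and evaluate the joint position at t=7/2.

Δ: Δ0=2, Δ1=3, Δ2=-9/2, Δ3=5/2, Δ4=-1/2
row 1: diag=4, rhs=6; c'=1/4, d'=3/2
row 2: denom=6−1·1/4=23/4; d'=(-45−1·3/2)/(23/4)=-186/23
row 3: denom=8−2·8/23=168/23; d'=(42−2·-186/23)/(168/23)=223/28
row 4: denom=8−2·23/84=313/42; d'=(-18−2·223/28)/(313/42)=-1425/313
back: M4=-1425/313
back: M3=223/28−23/84·-1425/313=2883/313
back: M2=-186/23−8/23·2883/313=-3534/313
back: M1=3/2−1/4·-3534/313=1353/313
M: M0=0, M1=1353/313, M2=-3534/313, M3=2883/313, M4=-1425/313, M5=0
seg 0: a=-1, c=M0/2=0, d=(M1−M0)/(6·1)=451/626, b=Δ0−h0·(2M0+M1)/6=801/626
seg 1: a=1, c=M1/2=1353/626, d=(M2−M1)/(6·1)=-1629/626, b=Δ1−h1·(2M1+M2)/6=1077/313
seg 2: a=4, c=M2/2=-1767/313, d=(M3−M2)/(6·2)=2139/1252, b=Δ2−h2·(2M2+M3)/6=-27/626
seg 3: a=-5, c=M3/2=2883/626, d=(M4−M3)/(6·2)=-359/313, b=Δ3−h3·(2M3+M4)/6=-1329/626
seg 4: a=0, c=M4/2=-1425/626, d=(M5−M4)/(6·2)=475/1252, b=Δ4−h4·(2M4+M5)/6=1587/626
t_q=7/2 → seg 2, τ=3/2; S=4+-27/626·τ+-1767/313·τ²+2139/1252·τ³=-30055/10016

  seg 0: a=-1 b=801/626 c=0 d=451/626
  seg 1: a=1 b=1077/313 c=1353/626 d=-1629/626
  seg 2: a=4 b=-27/626 c=-1767/313 d=2139/1252
  seg 3: a=-5 b=-1329/626 c=2883/626 d=-359/313
  seg 4: a=0 b=1587/626 c=-1425/626 d=475/1252
S(7/2) = -30055/10016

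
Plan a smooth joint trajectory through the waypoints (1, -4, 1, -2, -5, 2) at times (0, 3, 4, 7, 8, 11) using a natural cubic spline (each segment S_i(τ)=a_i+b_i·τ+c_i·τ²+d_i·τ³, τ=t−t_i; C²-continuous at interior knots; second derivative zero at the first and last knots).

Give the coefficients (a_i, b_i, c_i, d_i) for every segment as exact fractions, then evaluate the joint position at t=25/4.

  seg 0: a=1 b=-1693/377 c=0 d=3194/10179
  seg 1: a=-4 b=1501/377 c=3194/1131 d=-2042/1131
  seg 2: a=1 b=4765/1131 c=-2932/1131 d=100/351
  seg 3: a=-2 b=-4127/1131 c=-32/1131 d=766/1131
  seg 4: a=-5 b=-631/377 c=2266/1131 d=-2266/10179
S(25/4) = 3623/6032

Δ: Δ0=-5/3, Δ1=5, Δ2=-1, Δ3=-3, Δ4=7/3
row 1: diag=8, rhs=40; c'=1/8, d'=5
row 2: denom=8−1·1/8=63/8; d'=(-36−1·5)/(63/8)=-328/63
row 3: denom=8−3·8/21=48/7; d'=(-12−3·-328/63)/(48/7)=19/36
row 4: denom=8−1·7/48=377/48; d'=(32−1·19/36)/(377/48)=4532/1131
back: M4=4532/1131
back: M3=19/36−7/48·4532/1131=-64/1131
back: M2=-328/63−8/21·-64/1131=-5864/1131
back: M1=5−1/8·-5864/1131=6388/1131
M: M0=0, M1=6388/1131, M2=-5864/1131, M3=-64/1131, M4=4532/1131, M5=0
seg 0: a=1, c=M0/2=0, d=(M1−M0)/(6·3)=3194/10179, b=Δ0−h0·(2M0+M1)/6=-1693/377
seg 1: a=-4, c=M1/2=3194/1131, d=(M2−M1)/(6·1)=-2042/1131, b=Δ1−h1·(2M1+M2)/6=1501/377
seg 2: a=1, c=M2/2=-2932/1131, d=(M3−M2)/(6·3)=100/351, b=Δ2−h2·(2M2+M3)/6=4765/1131
seg 3: a=-2, c=M3/2=-32/1131, d=(M4−M3)/(6·1)=766/1131, b=Δ3−h3·(2M3+M4)/6=-4127/1131
seg 4: a=-5, c=M4/2=2266/1131, d=(M5−M4)/(6·3)=-2266/10179, b=Δ4−h4·(2M4+M5)/6=-631/377
t_q=25/4 → seg 2, τ=9/4; S=1+4765/1131·τ+-2932/1131·τ²+100/351·τ³=3623/6032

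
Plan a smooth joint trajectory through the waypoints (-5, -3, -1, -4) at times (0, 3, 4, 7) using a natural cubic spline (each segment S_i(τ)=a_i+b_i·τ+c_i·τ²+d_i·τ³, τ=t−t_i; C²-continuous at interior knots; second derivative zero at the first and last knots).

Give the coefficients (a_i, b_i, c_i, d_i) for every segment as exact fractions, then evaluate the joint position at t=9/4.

  seg 0: a=-5 b=1/63 c=0 d=41/567
  seg 1: a=-3 b=124/63 c=41/63 d=-13/21
  seg 2: a=-1 b=89/63 c=-76/63 d=76/567
S(9/4) = -265/64

Δ: Δ0=2/3, Δ1=2, Δ2=-1
row 1: diag=8, rhs=8; c'=1/8, d'=1
row 2: denom=8−1·1/8=63/8; d'=(-18−1·1)/(63/8)=-152/63
back: M2=-152/63
back: M1=1−1/8·-152/63=82/63
M: M0=0, M1=82/63, M2=-152/63, M3=0
seg 0: a=-5, c=M0/2=0, d=(M1−M0)/(6·3)=41/567, b=Δ0−h0·(2M0+M1)/6=1/63
seg 1: a=-3, c=M1/2=41/63, d=(M2−M1)/(6·1)=-13/21, b=Δ1−h1·(2M1+M2)/6=124/63
seg 2: a=-1, c=M2/2=-76/63, d=(M3−M2)/(6·3)=76/567, b=Δ2−h2·(2M2+M3)/6=89/63
t_q=9/4 → seg 0, τ=9/4; S=-5+1/63·τ+0·τ²+41/567·τ³=-265/64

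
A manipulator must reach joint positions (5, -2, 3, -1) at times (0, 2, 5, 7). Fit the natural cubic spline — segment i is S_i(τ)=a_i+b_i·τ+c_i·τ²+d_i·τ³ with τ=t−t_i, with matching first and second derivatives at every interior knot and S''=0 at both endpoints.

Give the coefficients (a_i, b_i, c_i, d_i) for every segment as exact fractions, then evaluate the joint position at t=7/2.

  seg 0: a=5 b=-2663/546 c=0 d=94/273
  seg 1: a=-2 b=-407/546 c=188/91 d=-53/126
  seg 2: a=3 b=80/273 c=-313/182 d=313/1092
S(7/2) = 23/208

Δ: Δ0=-7/2, Δ1=5/3, Δ2=-2
row 1: diag=10, rhs=31; c'=3/10, d'=31/10
row 2: denom=10−3·3/10=91/10; d'=(-22−3·31/10)/(91/10)=-313/91
back: M2=-313/91
back: M1=31/10−3/10·-313/91=376/91
M: M0=0, M1=376/91, M2=-313/91, M3=0
seg 0: a=5, c=M0/2=0, d=(M1−M0)/(6·2)=94/273, b=Δ0−h0·(2M0+M1)/6=-2663/546
seg 1: a=-2, c=M1/2=188/91, d=(M2−M1)/(6·3)=-53/126, b=Δ1−h1·(2M1+M2)/6=-407/546
seg 2: a=3, c=M2/2=-313/182, d=(M3−M2)/(6·2)=313/1092, b=Δ2−h2·(2M2+M3)/6=80/273
t_q=7/2 → seg 1, τ=3/2; S=-2+-407/546·τ+188/91·τ²+-53/126·τ³=23/208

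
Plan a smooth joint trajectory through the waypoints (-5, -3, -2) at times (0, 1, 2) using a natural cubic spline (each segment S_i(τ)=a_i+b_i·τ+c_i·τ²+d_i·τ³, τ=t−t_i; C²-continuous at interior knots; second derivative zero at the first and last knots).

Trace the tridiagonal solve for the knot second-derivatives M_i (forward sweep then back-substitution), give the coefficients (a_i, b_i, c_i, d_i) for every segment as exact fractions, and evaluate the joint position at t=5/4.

Δ: Δ0=2, Δ1=1
row 1: diag=4, rhs=-6; c'=1/4, d'=-3/2
back: M1=-3/2
M: M0=0, M1=-3/2, M2=0
seg 0: a=-5, c=M0/2=0, d=(M1−M0)/(6·1)=-1/4, b=Δ0−h0·(2M0+M1)/6=9/4
seg 1: a=-3, c=M1/2=-3/4, d=(M2−M1)/(6·1)=1/4, b=Δ1−h1·(2M1+M2)/6=3/2
t_q=5/4 → seg 1, τ=1/4; S=-3+3/2·τ+-3/4·τ²+1/4·τ³=-683/256

  seg 0: a=-5 b=9/4 c=0 d=-1/4
  seg 1: a=-3 b=3/2 c=-3/4 d=1/4
S(5/4) = -683/256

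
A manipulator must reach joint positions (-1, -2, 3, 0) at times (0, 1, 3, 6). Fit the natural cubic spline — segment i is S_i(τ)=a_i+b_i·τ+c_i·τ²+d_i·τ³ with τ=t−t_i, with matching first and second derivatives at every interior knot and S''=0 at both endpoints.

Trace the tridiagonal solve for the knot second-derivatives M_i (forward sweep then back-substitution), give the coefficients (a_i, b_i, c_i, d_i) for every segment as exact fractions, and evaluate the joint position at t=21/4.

Δ: Δ0=-1, Δ1=5/2, Δ2=-1
row 1: diag=6, rhs=21; c'=1/3, d'=7/2
row 2: denom=10−2·1/3=28/3; d'=(-21−2·7/2)/(28/3)=-3
back: M2=-3
back: M1=7/2−1/3·-3=9/2
M: M0=0, M1=9/2, M2=-3, M3=0
seg 0: a=-1, c=M0/2=0, d=(M1−M0)/(6·1)=3/4, b=Δ0−h0·(2M0+M1)/6=-7/4
seg 1: a=-2, c=M1/2=9/4, d=(M2−M1)/(6·2)=-5/8, b=Δ1−h1·(2M1+M2)/6=1/2
seg 2: a=3, c=M2/2=-3/2, d=(M3−M2)/(6·3)=1/6, b=Δ2−h2·(2M2+M3)/6=2
t_q=21/4 → seg 2, τ=9/4; S=3+2·τ+-3/2·τ²+1/6·τ³=231/128

  seg 0: a=-1 b=-7/4 c=0 d=3/4
  seg 1: a=-2 b=1/2 c=9/4 d=-5/8
  seg 2: a=3 b=2 c=-3/2 d=1/6
S(21/4) = 231/128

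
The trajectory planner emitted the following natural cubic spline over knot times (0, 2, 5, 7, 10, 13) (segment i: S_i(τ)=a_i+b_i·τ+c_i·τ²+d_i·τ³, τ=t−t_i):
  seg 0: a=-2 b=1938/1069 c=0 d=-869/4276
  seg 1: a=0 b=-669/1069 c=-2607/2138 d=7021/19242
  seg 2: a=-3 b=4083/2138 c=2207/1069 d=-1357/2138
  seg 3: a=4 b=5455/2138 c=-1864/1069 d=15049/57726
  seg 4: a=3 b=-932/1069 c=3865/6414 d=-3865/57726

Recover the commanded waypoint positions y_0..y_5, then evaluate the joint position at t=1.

y_0=-2 y_1=0 y_2=-3 y_3=4 y_4=3 y_5=4
S(1) = -1669/4276

y_0 = S_0(0) = a_0 = -2
y_1 = S_1(0) = a_1 = 0
y_2 = S_2(0) = a_2 = -3
y_3 = S_3(0) = a_3 = 4
y_4 = S_4(0) = a_4 = 3
y_5 = S_4(3) = 4
t_q=1 is in segment 0 (τ=1); S_0(τ)=-1669/4276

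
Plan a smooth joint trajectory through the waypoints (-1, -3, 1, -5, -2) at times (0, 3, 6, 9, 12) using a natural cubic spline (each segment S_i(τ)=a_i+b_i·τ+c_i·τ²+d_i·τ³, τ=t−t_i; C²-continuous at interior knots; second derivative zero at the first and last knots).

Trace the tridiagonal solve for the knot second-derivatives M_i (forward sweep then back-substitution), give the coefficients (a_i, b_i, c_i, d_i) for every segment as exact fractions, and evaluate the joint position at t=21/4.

Δ: Δ0=-2/3, Δ1=4/3, Δ2=-2, Δ3=1
row 1: diag=12, rhs=12; c'=1/4, d'=1
row 2: denom=12−3·1/4=45/4; d'=(-20−3·1)/(45/4)=-92/45
row 3: denom=12−3·4/15=56/5; d'=(18−3·-92/45)/(56/5)=181/84
back: M3=181/84
back: M2=-92/45−4/15·181/84=-55/21
back: M1=1−1/4·-55/21=139/84
M: M0=0, M1=139/84, M2=-55/21, M3=181/84, M4=0
seg 0: a=-1, c=M0/2=0, d=(M1−M0)/(6·3)=139/1512, b=Δ0−h0·(2M0+M1)/6=-251/168
seg 1: a=-3, c=M1/2=139/168, d=(M2−M1)/(6·3)=-359/1512, b=Δ1−h1·(2M1+M2)/6=83/84
seg 2: a=1, c=M2/2=-55/42, d=(M3−M2)/(6·3)=401/1512, b=Δ2−h2·(2M2+M3)/6=-11/24
seg 3: a=-5, c=M3/2=181/168, d=(M4−M3)/(6·3)=-181/1512, b=Δ3−h3·(2M3+M4)/6=-97/84
t_q=21/4 → seg 1, τ=9/4; S=-3+83/84·τ+139/168·τ²+-359/1512·τ³=2535/3584

  seg 0: a=-1 b=-251/168 c=0 d=139/1512
  seg 1: a=-3 b=83/84 c=139/168 d=-359/1512
  seg 2: a=1 b=-11/24 c=-55/42 d=401/1512
  seg 3: a=-5 b=-97/84 c=181/168 d=-181/1512
S(21/4) = 2535/3584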